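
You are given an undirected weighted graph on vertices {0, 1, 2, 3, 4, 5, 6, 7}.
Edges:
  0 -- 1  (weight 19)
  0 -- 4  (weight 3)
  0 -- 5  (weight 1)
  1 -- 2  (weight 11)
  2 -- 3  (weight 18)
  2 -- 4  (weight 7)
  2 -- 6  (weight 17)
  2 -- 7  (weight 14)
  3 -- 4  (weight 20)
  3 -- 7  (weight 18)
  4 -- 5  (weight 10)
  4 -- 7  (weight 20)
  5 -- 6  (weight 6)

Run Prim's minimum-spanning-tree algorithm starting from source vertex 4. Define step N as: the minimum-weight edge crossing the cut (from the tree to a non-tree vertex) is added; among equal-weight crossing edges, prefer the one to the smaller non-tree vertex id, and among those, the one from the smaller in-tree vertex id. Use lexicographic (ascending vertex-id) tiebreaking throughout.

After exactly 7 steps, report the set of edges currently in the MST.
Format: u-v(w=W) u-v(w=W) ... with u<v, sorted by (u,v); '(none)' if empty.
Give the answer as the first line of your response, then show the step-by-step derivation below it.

0-4(w=3) 0-5(w=1) 1-2(w=11) 2-3(w=18) 2-4(w=7) 2-7(w=14) 5-6(w=6)

step 1: add edge 0-4 (w=3); MST = {0-4(w=3)}
step 2: add edge 0-5 (w=1); MST = {0-4(w=3) 0-5(w=1)}
step 3: add edge 5-6 (w=6); MST = {0-4(w=3) 0-5(w=1) 5-6(w=6)}
step 4: add edge 2-4 (w=7); MST = {0-4(w=3) 0-5(w=1) 2-4(w=7) 5-6(w=6)}
step 5: add edge 1-2 (w=11); MST = {0-4(w=3) 0-5(w=1) 1-2(w=11) 2-4(w=7) 5-6(w=6)}
step 6: add edge 2-7 (w=14); MST = {0-4(w=3) 0-5(w=1) 1-2(w=11) 2-4(w=7) 2-7(w=14) 5-6(w=6)}
step 7: add edge 2-3 (w=18); MST = {0-4(w=3) 0-5(w=1) 1-2(w=11) 2-3(w=18) 2-4(w=7) 2-7(w=14) 5-6(w=6)}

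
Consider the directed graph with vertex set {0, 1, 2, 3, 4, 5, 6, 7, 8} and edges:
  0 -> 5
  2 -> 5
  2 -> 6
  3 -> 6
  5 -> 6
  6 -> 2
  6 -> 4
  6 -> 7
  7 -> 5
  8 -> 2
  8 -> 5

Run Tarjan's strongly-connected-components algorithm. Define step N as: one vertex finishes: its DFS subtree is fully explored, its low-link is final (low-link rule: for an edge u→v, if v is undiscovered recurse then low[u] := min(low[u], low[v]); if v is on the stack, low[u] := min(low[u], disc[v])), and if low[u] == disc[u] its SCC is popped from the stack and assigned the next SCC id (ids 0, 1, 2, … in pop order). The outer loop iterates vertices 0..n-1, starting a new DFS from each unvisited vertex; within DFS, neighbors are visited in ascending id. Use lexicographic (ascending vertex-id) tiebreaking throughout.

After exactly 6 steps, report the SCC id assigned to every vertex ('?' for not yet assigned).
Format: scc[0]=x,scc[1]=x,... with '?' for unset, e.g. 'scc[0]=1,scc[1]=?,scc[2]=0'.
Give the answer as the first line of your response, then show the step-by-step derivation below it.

scc[0]=2,scc[1]=?,scc[2]=1,scc[3]=?,scc[4]=0,scc[5]=1,scc[6]=1,scc[7]=1,scc[8]=?

step 1: low=(low[0]=0,low[1]=?,low[2]=1,low[3]=?,low[4]=?,low[5]=1,low[6]=2,low[7]=?,low[8]=?); scc=(scc[0]=?,scc[1]=?,scc[2]=?,scc[3]=?,scc[4]=?,scc[5]=?,scc[6]=?,scc[7]=?,scc[8]=?)
step 2: low=(low[0]=0,low[1]=?,low[2]=1,low[3]=?,low[4]=4,low[5]=1,low[6]=1,low[7]=?,low[8]=?); scc=(scc[0]=?,scc[1]=?,scc[2]=?,scc[3]=?,scc[4]=0,scc[5]=?,scc[6]=?,scc[7]=?,scc[8]=?)
step 3: low=(low[0]=0,low[1]=?,low[2]=1,low[3]=?,low[4]=4,low[5]=1,low[6]=1,low[7]=1,low[8]=?); scc=(scc[0]=?,scc[1]=?,scc[2]=?,scc[3]=?,scc[4]=0,scc[5]=?,scc[6]=?,scc[7]=?,scc[8]=?)
step 4: low=(low[0]=0,low[1]=?,low[2]=1,low[3]=?,low[4]=4,low[5]=1,low[6]=1,low[7]=1,low[8]=?); scc=(scc[0]=?,scc[1]=?,scc[2]=?,scc[3]=?,scc[4]=0,scc[5]=?,scc[6]=?,scc[7]=?,scc[8]=?)
step 5: low=(low[0]=0,low[1]=?,low[2]=1,low[3]=?,low[4]=4,low[5]=1,low[6]=1,low[7]=1,low[8]=?); scc=(scc[0]=?,scc[1]=?,scc[2]=1,scc[3]=?,scc[4]=0,scc[5]=1,scc[6]=1,scc[7]=1,scc[8]=?)
step 6: low=(low[0]=0,low[1]=?,low[2]=1,low[3]=?,low[4]=4,low[5]=1,low[6]=1,low[7]=1,low[8]=?); scc=(scc[0]=2,scc[1]=?,scc[2]=1,scc[3]=?,scc[4]=0,scc[5]=1,scc[6]=1,scc[7]=1,scc[8]=?)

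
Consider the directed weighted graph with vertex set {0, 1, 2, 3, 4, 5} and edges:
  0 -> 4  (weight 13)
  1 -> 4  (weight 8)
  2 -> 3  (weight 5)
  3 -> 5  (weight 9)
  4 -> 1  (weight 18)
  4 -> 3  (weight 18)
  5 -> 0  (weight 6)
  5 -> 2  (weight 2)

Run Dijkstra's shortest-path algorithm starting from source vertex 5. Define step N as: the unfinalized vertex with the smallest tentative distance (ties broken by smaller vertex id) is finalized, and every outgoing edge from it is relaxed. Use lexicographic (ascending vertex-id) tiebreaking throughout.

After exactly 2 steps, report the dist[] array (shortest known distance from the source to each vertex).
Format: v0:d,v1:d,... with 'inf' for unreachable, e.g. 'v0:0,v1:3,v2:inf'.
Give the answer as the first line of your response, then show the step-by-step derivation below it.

v0:6,v1:inf,v2:2,v3:7,v4:inf,v5:0

step 1: dist = v0:6,v1:inf,v2:2,v3:inf,v4:inf,v5:0
step 2: dist = v0:6,v1:inf,v2:2,v3:7,v4:inf,v5:0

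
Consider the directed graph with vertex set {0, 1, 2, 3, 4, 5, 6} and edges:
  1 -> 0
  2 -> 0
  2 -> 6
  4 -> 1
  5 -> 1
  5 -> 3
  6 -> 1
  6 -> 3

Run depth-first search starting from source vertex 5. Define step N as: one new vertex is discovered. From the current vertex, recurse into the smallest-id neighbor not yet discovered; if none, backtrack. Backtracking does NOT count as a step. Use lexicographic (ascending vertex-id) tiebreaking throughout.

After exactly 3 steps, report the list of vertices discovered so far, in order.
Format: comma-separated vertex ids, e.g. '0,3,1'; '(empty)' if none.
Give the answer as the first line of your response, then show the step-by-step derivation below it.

5,1,0

step 1: discover 5; path=5; order=5
step 2: discover 1; path=5>1; order=5,1
step 3: discover 0; path=5>1>0; order=5,1,0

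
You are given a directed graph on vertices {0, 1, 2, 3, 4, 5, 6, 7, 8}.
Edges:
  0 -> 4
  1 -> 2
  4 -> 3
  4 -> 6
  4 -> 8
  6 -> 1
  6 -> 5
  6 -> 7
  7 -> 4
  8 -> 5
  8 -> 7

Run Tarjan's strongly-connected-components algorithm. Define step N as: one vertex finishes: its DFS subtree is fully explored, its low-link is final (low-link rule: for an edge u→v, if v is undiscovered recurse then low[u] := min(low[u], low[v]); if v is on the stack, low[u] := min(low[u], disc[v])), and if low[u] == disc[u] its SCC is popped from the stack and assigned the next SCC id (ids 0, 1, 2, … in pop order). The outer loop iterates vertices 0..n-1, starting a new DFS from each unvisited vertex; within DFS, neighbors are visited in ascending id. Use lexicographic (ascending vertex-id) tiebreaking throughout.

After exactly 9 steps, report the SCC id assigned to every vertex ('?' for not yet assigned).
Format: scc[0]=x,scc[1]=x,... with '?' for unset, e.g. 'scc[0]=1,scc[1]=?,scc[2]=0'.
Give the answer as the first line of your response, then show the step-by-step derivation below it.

scc[0]=5,scc[1]=2,scc[2]=1,scc[3]=0,scc[4]=4,scc[5]=3,scc[6]=4,scc[7]=4,scc[8]=4

step 1: low=(low[0]=0,low[1]=?,low[2]=?,low[3]=2,low[4]=1,low[5]=?,low[6]=?,low[7]=?,low[8]=?); scc=(scc[0]=?,scc[1]=?,scc[2]=?,scc[3]=0,scc[4]=?,scc[5]=?,scc[6]=?,scc[7]=?,scc[8]=?)
step 2: low=(low[0]=0,low[1]=4,low[2]=5,low[3]=2,low[4]=1,low[5]=?,low[6]=3,low[7]=?,low[8]=?); scc=(scc[0]=?,scc[1]=?,scc[2]=1,scc[3]=0,scc[4]=?,scc[5]=?,scc[6]=?,scc[7]=?,scc[8]=?)
step 3: low=(low[0]=0,low[1]=4,low[2]=5,low[3]=2,low[4]=1,low[5]=?,low[6]=3,low[7]=?,low[8]=?); scc=(scc[0]=?,scc[1]=2,scc[2]=1,scc[3]=0,scc[4]=?,scc[5]=?,scc[6]=?,scc[7]=?,scc[8]=?)
step 4: low=(low[0]=0,low[1]=4,low[2]=5,low[3]=2,low[4]=1,low[5]=6,low[6]=3,low[7]=?,low[8]=?); scc=(scc[0]=?,scc[1]=2,scc[2]=1,scc[3]=0,scc[4]=?,scc[5]=3,scc[6]=?,scc[7]=?,scc[8]=?)
step 5: low=(low[0]=0,low[1]=4,low[2]=5,low[3]=2,low[4]=1,low[5]=6,low[6]=3,low[7]=1,low[8]=?); scc=(scc[0]=?,scc[1]=2,scc[2]=1,scc[3]=0,scc[4]=?,scc[5]=3,scc[6]=?,scc[7]=?,scc[8]=?)
step 6: low=(low[0]=0,low[1]=4,low[2]=5,low[3]=2,low[4]=1,low[5]=6,low[6]=1,low[7]=1,low[8]=?); scc=(scc[0]=?,scc[1]=2,scc[2]=1,scc[3]=0,scc[4]=?,scc[5]=3,scc[6]=?,scc[7]=?,scc[8]=?)
step 7: low=(low[0]=0,low[1]=4,low[2]=5,low[3]=2,low[4]=1,low[5]=6,low[6]=1,low[7]=1,low[8]=7); scc=(scc[0]=?,scc[1]=2,scc[2]=1,scc[3]=0,scc[4]=?,scc[5]=3,scc[6]=?,scc[7]=?,scc[8]=?)
step 8: low=(low[0]=0,low[1]=4,low[2]=5,low[3]=2,low[4]=1,low[5]=6,low[6]=1,low[7]=1,low[8]=7); scc=(scc[0]=?,scc[1]=2,scc[2]=1,scc[3]=0,scc[4]=4,scc[5]=3,scc[6]=4,scc[7]=4,scc[8]=4)
step 9: low=(low[0]=0,low[1]=4,low[2]=5,low[3]=2,low[4]=1,low[5]=6,low[6]=1,low[7]=1,low[8]=7); scc=(scc[0]=5,scc[1]=2,scc[2]=1,scc[3]=0,scc[4]=4,scc[5]=3,scc[6]=4,scc[7]=4,scc[8]=4)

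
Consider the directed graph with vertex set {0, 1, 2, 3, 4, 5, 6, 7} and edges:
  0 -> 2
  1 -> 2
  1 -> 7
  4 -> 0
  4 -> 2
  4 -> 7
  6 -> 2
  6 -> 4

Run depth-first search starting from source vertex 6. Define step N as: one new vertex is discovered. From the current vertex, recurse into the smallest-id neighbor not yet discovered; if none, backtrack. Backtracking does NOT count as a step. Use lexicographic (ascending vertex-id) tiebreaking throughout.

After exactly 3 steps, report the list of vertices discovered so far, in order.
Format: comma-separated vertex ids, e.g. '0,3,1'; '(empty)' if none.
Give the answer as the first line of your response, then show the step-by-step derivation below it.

6,2,4

step 1: discover 6; path=6; order=6
step 2: discover 2; path=6>2; order=6,2
step 3: discover 4; path=6>4; order=6,2,4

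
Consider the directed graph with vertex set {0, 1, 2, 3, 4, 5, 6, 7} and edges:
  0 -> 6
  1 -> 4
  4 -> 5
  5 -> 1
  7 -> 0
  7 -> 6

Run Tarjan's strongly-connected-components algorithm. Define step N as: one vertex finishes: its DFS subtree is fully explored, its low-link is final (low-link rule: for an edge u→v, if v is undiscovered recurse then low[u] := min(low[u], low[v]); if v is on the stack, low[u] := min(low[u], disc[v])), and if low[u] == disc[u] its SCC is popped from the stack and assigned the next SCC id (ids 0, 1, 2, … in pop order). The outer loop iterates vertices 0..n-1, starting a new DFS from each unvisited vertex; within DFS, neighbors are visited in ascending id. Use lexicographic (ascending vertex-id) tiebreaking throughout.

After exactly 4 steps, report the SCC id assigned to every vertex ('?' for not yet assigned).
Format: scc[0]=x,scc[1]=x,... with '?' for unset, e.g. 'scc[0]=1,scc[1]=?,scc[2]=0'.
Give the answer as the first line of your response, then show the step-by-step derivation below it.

scc[0]=1,scc[1]=?,scc[2]=?,scc[3]=?,scc[4]=?,scc[5]=?,scc[6]=0,scc[7]=?

step 1: low=(low[0]=0,low[1]=?,low[2]=?,low[3]=?,low[4]=?,low[5]=?,low[6]=1,low[7]=?); scc=(scc[0]=?,scc[1]=?,scc[2]=?,scc[3]=?,scc[4]=?,scc[5]=?,scc[6]=0,scc[7]=?)
step 2: low=(low[0]=0,low[1]=?,low[2]=?,low[3]=?,low[4]=?,low[5]=?,low[6]=1,low[7]=?); scc=(scc[0]=1,scc[1]=?,scc[2]=?,scc[3]=?,scc[4]=?,scc[5]=?,scc[6]=0,scc[7]=?)
step 3: low=(low[0]=0,low[1]=2,low[2]=?,low[3]=?,low[4]=3,low[5]=2,low[6]=1,low[7]=?); scc=(scc[0]=1,scc[1]=?,scc[2]=?,scc[3]=?,scc[4]=?,scc[5]=?,scc[6]=0,scc[7]=?)
step 4: low=(low[0]=0,low[1]=2,low[2]=?,low[3]=?,low[4]=2,low[5]=2,low[6]=1,low[7]=?); scc=(scc[0]=1,scc[1]=?,scc[2]=?,scc[3]=?,scc[4]=?,scc[5]=?,scc[6]=0,scc[7]=?)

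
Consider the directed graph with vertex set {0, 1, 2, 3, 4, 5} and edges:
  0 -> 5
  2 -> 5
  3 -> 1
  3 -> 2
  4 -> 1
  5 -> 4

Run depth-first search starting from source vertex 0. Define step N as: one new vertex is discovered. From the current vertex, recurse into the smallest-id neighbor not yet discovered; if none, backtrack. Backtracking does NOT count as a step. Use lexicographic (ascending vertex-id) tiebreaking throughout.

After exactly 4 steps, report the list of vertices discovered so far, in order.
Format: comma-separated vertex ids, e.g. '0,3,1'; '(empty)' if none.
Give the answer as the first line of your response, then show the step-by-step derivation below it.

0,5,4,1

step 1: discover 0; path=0; order=0
step 2: discover 5; path=0>5; order=0,5
step 3: discover 4; path=0>5>4; order=0,5,4
step 4: discover 1; path=0>5>4>1; order=0,5,4,1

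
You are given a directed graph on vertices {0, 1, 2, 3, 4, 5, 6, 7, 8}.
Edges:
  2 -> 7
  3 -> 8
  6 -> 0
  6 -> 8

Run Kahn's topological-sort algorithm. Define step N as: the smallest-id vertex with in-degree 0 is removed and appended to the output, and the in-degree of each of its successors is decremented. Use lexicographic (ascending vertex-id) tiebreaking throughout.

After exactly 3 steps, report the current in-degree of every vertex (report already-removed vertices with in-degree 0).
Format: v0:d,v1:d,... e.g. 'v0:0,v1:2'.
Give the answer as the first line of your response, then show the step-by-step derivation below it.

v0:1,v1:0,v2:0,v3:0,v4:0,v5:0,v6:0,v7:0,v8:1

step 1: output 1; order=[1]; indeg=(1,0,0,0,0,0,0,1,2)
step 2: output 2; order=[1,2]; indeg=(1,0,0,0,0,0,0,0,2)
step 3: output 3; order=[1,2,3]; indeg=(1,0,0,0,0,0,0,0,1)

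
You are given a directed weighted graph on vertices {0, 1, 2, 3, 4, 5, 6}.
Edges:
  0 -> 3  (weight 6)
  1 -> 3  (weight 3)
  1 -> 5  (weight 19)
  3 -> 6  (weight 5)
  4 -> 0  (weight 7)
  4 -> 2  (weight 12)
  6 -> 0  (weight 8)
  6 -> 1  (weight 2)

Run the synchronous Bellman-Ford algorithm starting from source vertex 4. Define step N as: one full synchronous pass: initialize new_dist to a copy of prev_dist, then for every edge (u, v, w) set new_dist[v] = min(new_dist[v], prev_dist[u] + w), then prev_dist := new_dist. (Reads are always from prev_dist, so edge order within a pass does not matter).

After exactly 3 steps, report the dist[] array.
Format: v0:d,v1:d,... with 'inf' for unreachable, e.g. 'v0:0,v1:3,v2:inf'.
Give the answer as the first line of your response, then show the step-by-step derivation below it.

v0:7,v1:inf,v2:12,v3:13,v4:0,v5:inf,v6:18

step 1: dist = v0:7,v1:inf,v2:12,v3:inf,v4:0,v5:inf,v6:inf
step 2: dist = v0:7,v1:inf,v2:12,v3:13,v4:0,v5:inf,v6:inf
step 3: dist = v0:7,v1:inf,v2:12,v3:13,v4:0,v5:inf,v6:18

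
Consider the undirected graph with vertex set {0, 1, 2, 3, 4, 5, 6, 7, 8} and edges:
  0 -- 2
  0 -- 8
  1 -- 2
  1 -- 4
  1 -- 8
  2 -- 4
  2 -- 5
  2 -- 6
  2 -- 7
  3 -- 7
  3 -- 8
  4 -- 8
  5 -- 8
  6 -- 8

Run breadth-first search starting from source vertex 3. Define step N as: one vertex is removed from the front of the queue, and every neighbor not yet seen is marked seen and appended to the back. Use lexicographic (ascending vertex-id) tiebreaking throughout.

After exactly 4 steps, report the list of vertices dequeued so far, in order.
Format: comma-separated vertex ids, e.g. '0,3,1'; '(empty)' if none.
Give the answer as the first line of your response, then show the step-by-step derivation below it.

3,7,8,2

step 1: dequeue 3; queue=[7,8]; order=3
step 2: dequeue 7; queue=[8,2]; order=3,7
step 3: dequeue 8; queue=[2,0,1,4,5,6]; order=3,7,8
step 4: dequeue 2; queue=[0,1,4,5,6]; order=3,7,8,2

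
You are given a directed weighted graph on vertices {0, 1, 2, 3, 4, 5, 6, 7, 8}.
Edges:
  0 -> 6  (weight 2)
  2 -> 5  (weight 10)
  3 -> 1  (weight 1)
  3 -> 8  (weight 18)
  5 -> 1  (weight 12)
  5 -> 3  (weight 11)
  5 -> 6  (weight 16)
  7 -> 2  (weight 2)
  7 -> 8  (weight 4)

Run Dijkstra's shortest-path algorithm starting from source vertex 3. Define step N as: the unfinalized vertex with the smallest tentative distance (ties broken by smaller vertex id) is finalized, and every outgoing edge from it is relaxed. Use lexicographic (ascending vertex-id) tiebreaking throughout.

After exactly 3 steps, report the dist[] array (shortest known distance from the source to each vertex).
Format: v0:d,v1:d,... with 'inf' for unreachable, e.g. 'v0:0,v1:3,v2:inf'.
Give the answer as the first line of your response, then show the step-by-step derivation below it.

v0:inf,v1:1,v2:inf,v3:0,v4:inf,v5:inf,v6:inf,v7:inf,v8:18

step 1: dist = v0:inf,v1:1,v2:inf,v3:0,v4:inf,v5:inf,v6:inf,v7:inf,v8:18
step 2: dist = v0:inf,v1:1,v2:inf,v3:0,v4:inf,v5:inf,v6:inf,v7:inf,v8:18
step 3: dist = v0:inf,v1:1,v2:inf,v3:0,v4:inf,v5:inf,v6:inf,v7:inf,v8:18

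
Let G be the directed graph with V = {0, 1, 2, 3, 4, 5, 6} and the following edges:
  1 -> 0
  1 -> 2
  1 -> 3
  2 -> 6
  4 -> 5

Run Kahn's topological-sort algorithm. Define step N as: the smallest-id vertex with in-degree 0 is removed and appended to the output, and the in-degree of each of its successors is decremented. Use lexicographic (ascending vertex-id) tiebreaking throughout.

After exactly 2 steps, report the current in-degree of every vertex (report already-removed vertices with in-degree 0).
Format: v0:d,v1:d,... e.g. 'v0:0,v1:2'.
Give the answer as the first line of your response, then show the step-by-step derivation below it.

v0:0,v1:0,v2:0,v3:0,v4:0,v5:1,v6:1

step 1: output 1; order=[1]; indeg=(0,0,0,0,0,1,1)
step 2: output 0; order=[1,0]; indeg=(0,0,0,0,0,1,1)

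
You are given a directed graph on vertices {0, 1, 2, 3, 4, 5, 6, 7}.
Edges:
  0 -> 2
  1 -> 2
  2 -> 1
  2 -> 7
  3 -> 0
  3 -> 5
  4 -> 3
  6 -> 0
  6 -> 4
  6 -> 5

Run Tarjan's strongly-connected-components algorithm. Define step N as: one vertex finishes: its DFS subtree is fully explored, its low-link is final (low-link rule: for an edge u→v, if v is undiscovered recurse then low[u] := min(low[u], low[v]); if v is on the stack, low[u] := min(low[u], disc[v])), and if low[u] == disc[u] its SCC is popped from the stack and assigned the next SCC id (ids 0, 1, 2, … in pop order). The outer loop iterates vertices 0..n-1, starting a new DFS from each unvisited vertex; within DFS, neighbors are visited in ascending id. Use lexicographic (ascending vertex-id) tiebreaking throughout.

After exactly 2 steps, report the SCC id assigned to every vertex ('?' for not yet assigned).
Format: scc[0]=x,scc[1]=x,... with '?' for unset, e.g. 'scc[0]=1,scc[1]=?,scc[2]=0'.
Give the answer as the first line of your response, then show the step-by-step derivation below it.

scc[0]=?,scc[1]=?,scc[2]=?,scc[3]=?,scc[4]=?,scc[5]=?,scc[6]=?,scc[7]=0

step 1: low=(low[0]=0,low[1]=1,low[2]=1,low[3]=?,low[4]=?,low[5]=?,low[6]=?,low[7]=?); scc=(scc[0]=?,scc[1]=?,scc[2]=?,scc[3]=?,scc[4]=?,scc[5]=?,scc[6]=?,scc[7]=?)
step 2: low=(low[0]=0,low[1]=1,low[2]=1,low[3]=?,low[4]=?,low[5]=?,low[6]=?,low[7]=3); scc=(scc[0]=?,scc[1]=?,scc[2]=?,scc[3]=?,scc[4]=?,scc[5]=?,scc[6]=?,scc[7]=0)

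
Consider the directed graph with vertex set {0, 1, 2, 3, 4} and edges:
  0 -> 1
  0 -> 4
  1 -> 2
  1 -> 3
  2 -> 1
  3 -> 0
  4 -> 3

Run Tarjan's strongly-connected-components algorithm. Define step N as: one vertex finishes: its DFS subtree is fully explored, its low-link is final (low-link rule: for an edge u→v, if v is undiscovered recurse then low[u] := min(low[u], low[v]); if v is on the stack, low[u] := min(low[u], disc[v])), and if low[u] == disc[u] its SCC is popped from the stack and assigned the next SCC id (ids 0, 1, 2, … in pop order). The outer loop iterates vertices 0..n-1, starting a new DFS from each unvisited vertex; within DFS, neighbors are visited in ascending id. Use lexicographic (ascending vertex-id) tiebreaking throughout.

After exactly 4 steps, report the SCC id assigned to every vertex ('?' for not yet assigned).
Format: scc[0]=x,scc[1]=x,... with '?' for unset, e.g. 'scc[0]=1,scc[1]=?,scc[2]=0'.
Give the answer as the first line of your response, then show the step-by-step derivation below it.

scc[0]=?,scc[1]=?,scc[2]=?,scc[3]=?,scc[4]=?

step 1: low=(low[0]=0,low[1]=1,low[2]=1,low[3]=?,low[4]=?); scc=(scc[0]=?,scc[1]=?,scc[2]=?,scc[3]=?,scc[4]=?)
step 2: low=(low[0]=0,low[1]=1,low[2]=1,low[3]=0,low[4]=?); scc=(scc[0]=?,scc[1]=?,scc[2]=?,scc[3]=?,scc[4]=?)
step 3: low=(low[0]=0,low[1]=0,low[2]=1,low[3]=0,low[4]=?); scc=(scc[0]=?,scc[1]=?,scc[2]=?,scc[3]=?,scc[4]=?)
step 4: low=(low[0]=0,low[1]=0,low[2]=1,low[3]=0,low[4]=3); scc=(scc[0]=?,scc[1]=?,scc[2]=?,scc[3]=?,scc[4]=?)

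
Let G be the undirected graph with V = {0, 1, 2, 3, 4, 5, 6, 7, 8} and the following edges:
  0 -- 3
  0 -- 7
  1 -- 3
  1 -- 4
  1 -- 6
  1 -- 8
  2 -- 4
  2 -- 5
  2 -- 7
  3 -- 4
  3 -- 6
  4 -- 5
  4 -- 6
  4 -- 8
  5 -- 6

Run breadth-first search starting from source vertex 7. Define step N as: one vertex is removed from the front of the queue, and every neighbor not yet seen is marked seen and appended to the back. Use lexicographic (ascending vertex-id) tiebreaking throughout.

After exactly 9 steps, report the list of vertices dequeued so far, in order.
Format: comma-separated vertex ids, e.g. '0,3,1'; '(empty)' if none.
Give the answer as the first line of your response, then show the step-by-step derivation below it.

7,0,2,3,4,5,1,6,8

step 1: dequeue 7; queue=[0,2]; order=7
step 2: dequeue 0; queue=[2,3]; order=7,0
step 3: dequeue 2; queue=[3,4,5]; order=7,0,2
step 4: dequeue 3; queue=[4,5,1,6]; order=7,0,2,3
step 5: dequeue 4; queue=[5,1,6,8]; order=7,0,2,3,4
step 6: dequeue 5; queue=[1,6,8]; order=7,0,2,3,4,5
step 7: dequeue 1; queue=[6,8]; order=7,0,2,3,4,5,1
step 8: dequeue 6; queue=[8]; order=7,0,2,3,4,5,1,6
step 9: dequeue 8; queue=[(empty)]; order=7,0,2,3,4,5,1,6,8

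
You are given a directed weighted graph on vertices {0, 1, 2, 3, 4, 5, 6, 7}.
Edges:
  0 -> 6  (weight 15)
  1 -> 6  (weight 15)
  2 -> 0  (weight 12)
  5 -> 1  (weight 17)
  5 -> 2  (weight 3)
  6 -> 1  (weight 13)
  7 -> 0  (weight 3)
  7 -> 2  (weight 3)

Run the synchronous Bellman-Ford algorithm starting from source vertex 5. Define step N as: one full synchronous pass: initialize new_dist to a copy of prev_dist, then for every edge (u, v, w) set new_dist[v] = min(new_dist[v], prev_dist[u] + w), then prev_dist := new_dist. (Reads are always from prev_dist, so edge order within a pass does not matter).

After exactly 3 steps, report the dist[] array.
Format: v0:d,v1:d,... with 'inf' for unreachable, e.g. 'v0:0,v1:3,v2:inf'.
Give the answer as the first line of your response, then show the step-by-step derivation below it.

v0:15,v1:17,v2:3,v3:inf,v4:inf,v5:0,v6:30,v7:inf

step 1: dist = v0:inf,v1:17,v2:3,v3:inf,v4:inf,v5:0,v6:inf,v7:inf
step 2: dist = v0:15,v1:17,v2:3,v3:inf,v4:inf,v5:0,v6:32,v7:inf
step 3: dist = v0:15,v1:17,v2:3,v3:inf,v4:inf,v5:0,v6:30,v7:inf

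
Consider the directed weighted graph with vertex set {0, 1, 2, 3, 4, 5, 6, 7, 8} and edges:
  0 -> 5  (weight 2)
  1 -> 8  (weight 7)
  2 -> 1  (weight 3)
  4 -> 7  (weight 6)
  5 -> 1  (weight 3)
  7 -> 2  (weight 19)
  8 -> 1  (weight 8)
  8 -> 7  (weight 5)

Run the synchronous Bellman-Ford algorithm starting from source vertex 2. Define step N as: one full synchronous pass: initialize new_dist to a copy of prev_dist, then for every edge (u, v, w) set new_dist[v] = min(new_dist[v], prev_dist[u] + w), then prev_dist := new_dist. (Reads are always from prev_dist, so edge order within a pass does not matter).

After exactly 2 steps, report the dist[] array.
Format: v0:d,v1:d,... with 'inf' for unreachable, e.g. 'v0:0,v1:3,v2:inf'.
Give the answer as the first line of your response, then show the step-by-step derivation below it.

v0:inf,v1:3,v2:0,v3:inf,v4:inf,v5:inf,v6:inf,v7:inf,v8:10

step 1: dist = v0:inf,v1:3,v2:0,v3:inf,v4:inf,v5:inf,v6:inf,v7:inf,v8:inf
step 2: dist = v0:inf,v1:3,v2:0,v3:inf,v4:inf,v5:inf,v6:inf,v7:inf,v8:10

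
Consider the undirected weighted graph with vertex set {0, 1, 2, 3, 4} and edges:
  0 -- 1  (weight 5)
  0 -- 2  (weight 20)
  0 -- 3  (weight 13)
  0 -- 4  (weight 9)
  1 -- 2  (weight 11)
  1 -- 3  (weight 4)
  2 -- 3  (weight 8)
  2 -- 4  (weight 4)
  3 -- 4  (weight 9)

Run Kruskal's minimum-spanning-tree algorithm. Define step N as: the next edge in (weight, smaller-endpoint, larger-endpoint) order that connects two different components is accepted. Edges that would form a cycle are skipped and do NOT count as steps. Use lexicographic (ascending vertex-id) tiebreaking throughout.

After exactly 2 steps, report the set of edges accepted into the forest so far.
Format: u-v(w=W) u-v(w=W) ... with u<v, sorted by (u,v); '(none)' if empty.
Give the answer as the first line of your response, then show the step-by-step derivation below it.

1-3(w=4) 2-4(w=4)

step 1: add edge 1-3 (w=4); MST = {1-3(w=4)}
step 2: add edge 2-4 (w=4); MST = {1-3(w=4) 2-4(w=4)}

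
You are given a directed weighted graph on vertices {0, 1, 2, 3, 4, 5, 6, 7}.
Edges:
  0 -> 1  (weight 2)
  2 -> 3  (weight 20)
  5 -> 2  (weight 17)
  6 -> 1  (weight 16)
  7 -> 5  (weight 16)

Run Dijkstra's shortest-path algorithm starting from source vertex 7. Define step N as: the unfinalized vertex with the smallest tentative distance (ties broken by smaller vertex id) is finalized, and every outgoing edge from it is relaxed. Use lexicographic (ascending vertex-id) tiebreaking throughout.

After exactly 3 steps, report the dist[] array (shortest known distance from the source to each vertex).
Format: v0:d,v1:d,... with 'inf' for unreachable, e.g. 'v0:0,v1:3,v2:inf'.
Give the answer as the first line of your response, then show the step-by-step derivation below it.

v0:inf,v1:inf,v2:33,v3:53,v4:inf,v5:16,v6:inf,v7:0

step 1: dist = v0:inf,v1:inf,v2:inf,v3:inf,v4:inf,v5:16,v6:inf,v7:0
step 2: dist = v0:inf,v1:inf,v2:33,v3:inf,v4:inf,v5:16,v6:inf,v7:0
step 3: dist = v0:inf,v1:inf,v2:33,v3:53,v4:inf,v5:16,v6:inf,v7:0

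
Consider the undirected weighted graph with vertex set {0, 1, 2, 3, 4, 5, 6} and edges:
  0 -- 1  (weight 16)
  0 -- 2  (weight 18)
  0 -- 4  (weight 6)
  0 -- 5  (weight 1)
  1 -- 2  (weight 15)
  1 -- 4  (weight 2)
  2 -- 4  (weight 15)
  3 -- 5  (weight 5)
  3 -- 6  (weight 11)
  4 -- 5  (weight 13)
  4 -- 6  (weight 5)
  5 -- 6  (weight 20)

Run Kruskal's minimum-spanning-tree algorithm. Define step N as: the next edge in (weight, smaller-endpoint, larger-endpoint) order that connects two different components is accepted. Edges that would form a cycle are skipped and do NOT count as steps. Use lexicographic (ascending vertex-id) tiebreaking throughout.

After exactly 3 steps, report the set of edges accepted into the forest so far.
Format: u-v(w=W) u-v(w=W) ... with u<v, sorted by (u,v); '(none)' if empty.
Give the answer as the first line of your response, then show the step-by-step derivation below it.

0-5(w=1) 1-4(w=2) 3-5(w=5)

step 1: add edge 0-5 (w=1); MST = {0-5(w=1)}
step 2: add edge 1-4 (w=2); MST = {0-5(w=1) 1-4(w=2)}
step 3: add edge 3-5 (w=5); MST = {0-5(w=1) 1-4(w=2) 3-5(w=5)}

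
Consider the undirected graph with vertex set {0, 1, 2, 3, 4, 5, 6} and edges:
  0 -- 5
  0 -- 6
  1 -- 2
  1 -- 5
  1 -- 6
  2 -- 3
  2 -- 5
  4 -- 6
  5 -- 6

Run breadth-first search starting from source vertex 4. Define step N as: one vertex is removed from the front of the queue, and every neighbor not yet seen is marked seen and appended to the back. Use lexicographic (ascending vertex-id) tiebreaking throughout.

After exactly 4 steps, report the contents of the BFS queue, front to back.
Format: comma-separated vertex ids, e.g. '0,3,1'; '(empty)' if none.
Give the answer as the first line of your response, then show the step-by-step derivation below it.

5,2

step 1: dequeue 4; queue=[6]; order=4
step 2: dequeue 6; queue=[0,1,5]; order=4,6
step 3: dequeue 0; queue=[1,5]; order=4,6,0
step 4: dequeue 1; queue=[5,2]; order=4,6,0,1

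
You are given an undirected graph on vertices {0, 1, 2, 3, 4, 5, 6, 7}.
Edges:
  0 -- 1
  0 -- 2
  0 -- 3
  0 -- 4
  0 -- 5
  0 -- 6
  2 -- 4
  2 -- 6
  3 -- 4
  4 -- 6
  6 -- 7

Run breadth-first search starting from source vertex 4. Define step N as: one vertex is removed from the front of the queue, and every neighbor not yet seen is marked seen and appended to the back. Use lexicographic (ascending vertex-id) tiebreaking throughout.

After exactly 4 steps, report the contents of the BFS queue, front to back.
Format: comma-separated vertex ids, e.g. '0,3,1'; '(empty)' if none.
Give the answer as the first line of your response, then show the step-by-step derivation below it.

6,1,5

step 1: dequeue 4; queue=[0,2,3,6]; order=4
step 2: dequeue 0; queue=[2,3,6,1,5]; order=4,0
step 3: dequeue 2; queue=[3,6,1,5]; order=4,0,2
step 4: dequeue 3; queue=[6,1,5]; order=4,0,2,3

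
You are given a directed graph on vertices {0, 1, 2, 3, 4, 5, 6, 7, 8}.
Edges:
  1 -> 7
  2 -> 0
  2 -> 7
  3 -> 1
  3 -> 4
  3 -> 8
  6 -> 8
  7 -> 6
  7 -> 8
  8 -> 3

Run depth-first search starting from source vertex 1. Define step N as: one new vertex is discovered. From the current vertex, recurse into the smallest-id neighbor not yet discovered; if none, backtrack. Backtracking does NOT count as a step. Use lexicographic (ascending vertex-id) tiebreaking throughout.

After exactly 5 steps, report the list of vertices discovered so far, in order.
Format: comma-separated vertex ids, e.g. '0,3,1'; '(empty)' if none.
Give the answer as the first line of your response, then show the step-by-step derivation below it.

1,7,6,8,3

step 1: discover 1; path=1; order=1
step 2: discover 7; path=1>7; order=1,7
step 3: discover 6; path=1>7>6; order=1,7,6
step 4: discover 8; path=1>7>6>8; order=1,7,6,8
step 5: discover 3; path=1>7>6>8>3; order=1,7,6,8,3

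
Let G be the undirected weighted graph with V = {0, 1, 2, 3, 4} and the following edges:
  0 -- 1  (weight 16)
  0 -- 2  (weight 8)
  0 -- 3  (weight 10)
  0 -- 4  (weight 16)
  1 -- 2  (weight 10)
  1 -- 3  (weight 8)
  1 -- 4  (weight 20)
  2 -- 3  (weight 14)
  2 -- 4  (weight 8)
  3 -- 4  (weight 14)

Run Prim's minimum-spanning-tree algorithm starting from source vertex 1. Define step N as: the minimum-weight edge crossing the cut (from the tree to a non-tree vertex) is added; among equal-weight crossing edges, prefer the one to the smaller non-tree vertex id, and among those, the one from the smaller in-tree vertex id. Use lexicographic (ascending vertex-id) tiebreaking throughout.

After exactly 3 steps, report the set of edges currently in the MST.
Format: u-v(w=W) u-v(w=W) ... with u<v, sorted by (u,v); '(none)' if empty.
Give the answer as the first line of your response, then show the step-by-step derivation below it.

0-2(w=8) 0-3(w=10) 1-3(w=8)

step 1: add edge 1-3 (w=8); MST = {1-3(w=8)}
step 2: add edge 0-3 (w=10); MST = {0-3(w=10) 1-3(w=8)}
step 3: add edge 0-2 (w=8); MST = {0-2(w=8) 0-3(w=10) 1-3(w=8)}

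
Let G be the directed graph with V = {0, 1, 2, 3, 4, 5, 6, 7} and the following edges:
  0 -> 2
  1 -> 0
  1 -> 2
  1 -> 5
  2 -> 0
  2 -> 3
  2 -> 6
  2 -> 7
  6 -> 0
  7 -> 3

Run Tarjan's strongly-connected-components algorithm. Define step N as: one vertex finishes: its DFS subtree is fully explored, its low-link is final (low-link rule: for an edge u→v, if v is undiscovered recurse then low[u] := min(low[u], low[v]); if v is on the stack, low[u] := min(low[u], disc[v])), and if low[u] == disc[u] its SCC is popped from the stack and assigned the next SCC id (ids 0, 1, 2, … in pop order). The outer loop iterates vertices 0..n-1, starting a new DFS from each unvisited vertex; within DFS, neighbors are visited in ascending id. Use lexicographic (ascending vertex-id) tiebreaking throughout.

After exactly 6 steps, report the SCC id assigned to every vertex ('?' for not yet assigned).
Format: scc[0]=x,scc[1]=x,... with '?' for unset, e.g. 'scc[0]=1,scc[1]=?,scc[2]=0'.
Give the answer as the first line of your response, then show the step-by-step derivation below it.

scc[0]=2,scc[1]=?,scc[2]=2,scc[3]=0,scc[4]=?,scc[5]=3,scc[6]=2,scc[7]=1

step 1: low=(low[0]=0,low[1]=?,low[2]=0,low[3]=2,low[4]=?,low[5]=?,low[6]=?,low[7]=?); scc=(scc[0]=?,scc[1]=?,scc[2]=?,scc[3]=0,scc[4]=?,scc[5]=?,scc[6]=?,scc[7]=?)
step 2: low=(low[0]=0,low[1]=?,low[2]=0,low[3]=2,low[4]=?,low[5]=?,low[6]=0,low[7]=?); scc=(scc[0]=?,scc[1]=?,scc[2]=?,scc[3]=0,scc[4]=?,scc[5]=?,scc[6]=?,scc[7]=?)
step 3: low=(low[0]=0,low[1]=?,low[2]=0,low[3]=2,low[4]=?,low[5]=?,low[6]=0,low[7]=4); scc=(scc[0]=?,scc[1]=?,scc[2]=?,scc[3]=0,scc[4]=?,scc[5]=?,scc[6]=?,scc[7]=1)
step 4: low=(low[0]=0,low[1]=?,low[2]=0,low[3]=2,low[4]=?,low[5]=?,low[6]=0,low[7]=4); scc=(scc[0]=?,scc[1]=?,scc[2]=?,scc[3]=0,scc[4]=?,scc[5]=?,scc[6]=?,scc[7]=1)
step 5: low=(low[0]=0,low[1]=?,low[2]=0,low[3]=2,low[4]=?,low[5]=?,low[6]=0,low[7]=4); scc=(scc[0]=2,scc[1]=?,scc[2]=2,scc[3]=0,scc[4]=?,scc[5]=?,scc[6]=2,scc[7]=1)
step 6: low=(low[0]=0,low[1]=5,low[2]=0,low[3]=2,low[4]=?,low[5]=6,low[6]=0,low[7]=4); scc=(scc[0]=2,scc[1]=?,scc[2]=2,scc[3]=0,scc[4]=?,scc[5]=3,scc[6]=2,scc[7]=1)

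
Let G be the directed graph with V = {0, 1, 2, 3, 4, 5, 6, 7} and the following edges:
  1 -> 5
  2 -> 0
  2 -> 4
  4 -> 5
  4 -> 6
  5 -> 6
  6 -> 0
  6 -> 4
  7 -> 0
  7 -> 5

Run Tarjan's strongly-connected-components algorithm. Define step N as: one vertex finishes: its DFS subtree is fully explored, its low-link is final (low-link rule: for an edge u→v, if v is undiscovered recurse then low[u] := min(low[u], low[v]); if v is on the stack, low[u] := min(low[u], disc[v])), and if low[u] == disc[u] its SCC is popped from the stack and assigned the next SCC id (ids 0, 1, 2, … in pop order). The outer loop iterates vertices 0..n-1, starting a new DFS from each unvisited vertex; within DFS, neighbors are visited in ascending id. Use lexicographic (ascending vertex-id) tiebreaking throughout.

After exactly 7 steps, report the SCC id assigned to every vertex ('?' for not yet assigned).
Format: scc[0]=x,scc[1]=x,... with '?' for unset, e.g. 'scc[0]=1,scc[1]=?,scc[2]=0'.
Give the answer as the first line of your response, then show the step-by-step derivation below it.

scc[0]=0,scc[1]=2,scc[2]=3,scc[3]=4,scc[4]=1,scc[5]=1,scc[6]=1,scc[7]=?

step 1: low=(low[0]=0,low[1]=?,low[2]=?,low[3]=?,low[4]=?,low[5]=?,low[6]=?,low[7]=?); scc=(scc[0]=0,scc[1]=?,scc[2]=?,scc[3]=?,scc[4]=?,scc[5]=?,scc[6]=?,scc[7]=?)
step 2: low=(low[0]=0,low[1]=1,low[2]=?,low[3]=?,low[4]=2,low[5]=2,low[6]=3,low[7]=?); scc=(scc[0]=0,scc[1]=?,scc[2]=?,scc[3]=?,scc[4]=?,scc[5]=?,scc[6]=?,scc[7]=?)
step 3: low=(low[0]=0,low[1]=1,low[2]=?,low[3]=?,low[4]=2,low[5]=2,low[6]=2,low[7]=?); scc=(scc[0]=0,scc[1]=?,scc[2]=?,scc[3]=?,scc[4]=?,scc[5]=?,scc[6]=?,scc[7]=?)
step 4: low=(low[0]=0,low[1]=1,low[2]=?,low[3]=?,low[4]=2,low[5]=2,low[6]=2,low[7]=?); scc=(scc[0]=0,scc[1]=?,scc[2]=?,scc[3]=?,scc[4]=1,scc[5]=1,scc[6]=1,scc[7]=?)
step 5: low=(low[0]=0,low[1]=1,low[2]=?,low[3]=?,low[4]=2,low[5]=2,low[6]=2,low[7]=?); scc=(scc[0]=0,scc[1]=2,scc[2]=?,scc[3]=?,scc[4]=1,scc[5]=1,scc[6]=1,scc[7]=?)
step 6: low=(low[0]=0,low[1]=1,low[2]=5,low[3]=?,low[4]=2,low[5]=2,low[6]=2,low[7]=?); scc=(scc[0]=0,scc[1]=2,scc[2]=3,scc[3]=?,scc[4]=1,scc[5]=1,scc[6]=1,scc[7]=?)
step 7: low=(low[0]=0,low[1]=1,low[2]=5,low[3]=6,low[4]=2,low[5]=2,low[6]=2,low[7]=?); scc=(scc[0]=0,scc[1]=2,scc[2]=3,scc[3]=4,scc[4]=1,scc[5]=1,scc[6]=1,scc[7]=?)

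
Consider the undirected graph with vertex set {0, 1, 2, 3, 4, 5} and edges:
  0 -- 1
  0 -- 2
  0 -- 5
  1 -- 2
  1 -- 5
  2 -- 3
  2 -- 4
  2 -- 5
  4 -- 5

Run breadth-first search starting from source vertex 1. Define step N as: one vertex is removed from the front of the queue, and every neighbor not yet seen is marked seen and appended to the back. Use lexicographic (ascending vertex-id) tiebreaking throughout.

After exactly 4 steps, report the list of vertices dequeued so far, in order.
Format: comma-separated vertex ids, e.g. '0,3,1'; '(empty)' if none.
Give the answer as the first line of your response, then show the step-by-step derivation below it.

1,0,2,5

step 1: dequeue 1; queue=[0,2,5]; order=1
step 2: dequeue 0; queue=[2,5]; order=1,0
step 3: dequeue 2; queue=[5,3,4]; order=1,0,2
step 4: dequeue 5; queue=[3,4]; order=1,0,2,5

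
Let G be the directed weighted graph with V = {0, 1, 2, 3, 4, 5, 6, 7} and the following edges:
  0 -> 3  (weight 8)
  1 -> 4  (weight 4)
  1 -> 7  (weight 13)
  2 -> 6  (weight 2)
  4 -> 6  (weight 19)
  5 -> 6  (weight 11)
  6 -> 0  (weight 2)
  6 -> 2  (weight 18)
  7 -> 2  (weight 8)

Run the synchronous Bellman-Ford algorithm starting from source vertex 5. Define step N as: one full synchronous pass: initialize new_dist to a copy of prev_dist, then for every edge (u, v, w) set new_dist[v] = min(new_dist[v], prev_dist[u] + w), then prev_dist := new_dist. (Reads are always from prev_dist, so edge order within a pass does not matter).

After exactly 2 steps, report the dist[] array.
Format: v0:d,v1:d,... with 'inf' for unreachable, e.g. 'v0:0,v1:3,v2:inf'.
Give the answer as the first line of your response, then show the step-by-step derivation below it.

v0:13,v1:inf,v2:29,v3:inf,v4:inf,v5:0,v6:11,v7:inf

step 1: dist = v0:inf,v1:inf,v2:inf,v3:inf,v4:inf,v5:0,v6:11,v7:inf
step 2: dist = v0:13,v1:inf,v2:29,v3:inf,v4:inf,v5:0,v6:11,v7:inf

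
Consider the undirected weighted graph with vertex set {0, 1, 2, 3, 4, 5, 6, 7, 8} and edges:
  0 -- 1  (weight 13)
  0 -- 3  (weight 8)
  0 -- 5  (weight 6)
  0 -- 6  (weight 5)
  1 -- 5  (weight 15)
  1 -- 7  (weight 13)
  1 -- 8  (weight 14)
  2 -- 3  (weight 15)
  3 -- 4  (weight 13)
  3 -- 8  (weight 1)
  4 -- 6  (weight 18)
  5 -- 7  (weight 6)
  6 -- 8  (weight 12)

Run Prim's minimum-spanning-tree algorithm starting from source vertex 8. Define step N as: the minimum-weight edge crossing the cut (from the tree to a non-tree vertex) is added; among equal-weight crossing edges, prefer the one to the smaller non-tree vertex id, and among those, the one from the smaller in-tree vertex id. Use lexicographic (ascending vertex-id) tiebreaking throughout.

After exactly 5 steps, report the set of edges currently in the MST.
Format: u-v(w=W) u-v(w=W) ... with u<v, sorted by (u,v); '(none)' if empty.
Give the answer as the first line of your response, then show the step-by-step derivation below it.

0-3(w=8) 0-5(w=6) 0-6(w=5) 3-8(w=1) 5-7(w=6)

step 1: add edge 3-8 (w=1); MST = {3-8(w=1)}
step 2: add edge 0-3 (w=8); MST = {0-3(w=8) 3-8(w=1)}
step 3: add edge 0-6 (w=5); MST = {0-3(w=8) 0-6(w=5) 3-8(w=1)}
step 4: add edge 0-5 (w=6); MST = {0-3(w=8) 0-5(w=6) 0-6(w=5) 3-8(w=1)}
step 5: add edge 5-7 (w=6); MST = {0-3(w=8) 0-5(w=6) 0-6(w=5) 3-8(w=1) 5-7(w=6)}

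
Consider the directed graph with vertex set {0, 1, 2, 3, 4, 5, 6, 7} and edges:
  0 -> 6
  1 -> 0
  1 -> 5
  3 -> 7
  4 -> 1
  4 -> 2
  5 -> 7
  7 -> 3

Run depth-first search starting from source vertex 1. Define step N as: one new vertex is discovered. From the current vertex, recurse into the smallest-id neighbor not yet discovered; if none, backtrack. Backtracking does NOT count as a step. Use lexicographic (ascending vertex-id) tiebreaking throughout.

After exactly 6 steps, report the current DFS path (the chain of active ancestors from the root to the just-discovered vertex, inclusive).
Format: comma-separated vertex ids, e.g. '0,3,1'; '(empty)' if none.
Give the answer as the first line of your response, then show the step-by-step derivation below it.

1,5,7,3

step 1: discover 1; path=1; order=1
step 2: discover 0; path=1>0; order=1,0
step 3: discover 6; path=1>0>6; order=1,0,6
step 4: discover 5; path=1>5; order=1,0,6,5
step 5: discover 7; path=1>5>7; order=1,0,6,5,7
step 6: discover 3; path=1>5>7>3; order=1,0,6,5,7,3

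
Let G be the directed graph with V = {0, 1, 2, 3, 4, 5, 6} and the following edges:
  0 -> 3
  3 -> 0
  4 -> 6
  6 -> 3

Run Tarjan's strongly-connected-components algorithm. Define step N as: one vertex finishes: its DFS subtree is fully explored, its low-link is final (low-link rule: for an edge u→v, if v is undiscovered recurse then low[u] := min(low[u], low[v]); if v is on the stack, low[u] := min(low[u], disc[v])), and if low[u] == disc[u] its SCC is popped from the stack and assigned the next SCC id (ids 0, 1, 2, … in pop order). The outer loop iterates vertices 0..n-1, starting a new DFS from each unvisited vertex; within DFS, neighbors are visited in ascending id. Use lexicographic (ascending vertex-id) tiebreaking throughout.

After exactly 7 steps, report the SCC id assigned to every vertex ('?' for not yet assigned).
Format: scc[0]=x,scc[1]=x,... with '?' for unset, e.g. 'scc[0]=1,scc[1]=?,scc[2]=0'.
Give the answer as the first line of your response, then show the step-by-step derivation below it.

scc[0]=0,scc[1]=1,scc[2]=2,scc[3]=0,scc[4]=4,scc[5]=5,scc[6]=3

step 1: low=(low[0]=0,low[1]=?,low[2]=?,low[3]=0,low[4]=?,low[5]=?,low[6]=?); scc=(scc[0]=?,scc[1]=?,scc[2]=?,scc[3]=?,scc[4]=?,scc[5]=?,scc[6]=?)
step 2: low=(low[0]=0,low[1]=?,low[2]=?,low[3]=0,low[4]=?,low[5]=?,low[6]=?); scc=(scc[0]=0,scc[1]=?,scc[2]=?,scc[3]=0,scc[4]=?,scc[5]=?,scc[6]=?)
step 3: low=(low[0]=0,low[1]=2,low[2]=?,low[3]=0,low[4]=?,low[5]=?,low[6]=?); scc=(scc[0]=0,scc[1]=1,scc[2]=?,scc[3]=0,scc[4]=?,scc[5]=?,scc[6]=?)
step 4: low=(low[0]=0,low[1]=2,low[2]=3,low[3]=0,low[4]=?,low[5]=?,low[6]=?); scc=(scc[0]=0,scc[1]=1,scc[2]=2,scc[3]=0,scc[4]=?,scc[5]=?,scc[6]=?)
step 5: low=(low[0]=0,low[1]=2,low[2]=3,low[3]=0,low[4]=4,low[5]=?,low[6]=5); scc=(scc[0]=0,scc[1]=1,scc[2]=2,scc[3]=0,scc[4]=?,scc[5]=?,scc[6]=3)
step 6: low=(low[0]=0,low[1]=2,low[2]=3,low[3]=0,low[4]=4,low[5]=?,low[6]=5); scc=(scc[0]=0,scc[1]=1,scc[2]=2,scc[3]=0,scc[4]=4,scc[5]=?,scc[6]=3)
step 7: low=(low[0]=0,low[1]=2,low[2]=3,low[3]=0,low[4]=4,low[5]=6,low[6]=5); scc=(scc[0]=0,scc[1]=1,scc[2]=2,scc[3]=0,scc[4]=4,scc[5]=5,scc[6]=3)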